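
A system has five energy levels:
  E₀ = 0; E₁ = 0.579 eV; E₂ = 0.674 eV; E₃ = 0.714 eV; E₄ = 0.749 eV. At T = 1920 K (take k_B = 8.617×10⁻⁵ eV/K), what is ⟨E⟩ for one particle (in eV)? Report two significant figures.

0.043 eV

k_BT = 8.617×10⁻⁵ × 1920 K = 0.1654 eV.
Eᵢ/kT = 0, 3.501, 4.075, 4.317, 4.528.
Z = Σ e^(−Eᵢ/kT) = e^(−0) + e^(−3.501) + e^(−4.075) + e^(−4.317) + e^(−4.528) = 1.000 + 0.03017 + 0.01699 + 0.01334 + 0.01080 = 1.071.
⟨E⟩ = Σ Eᵢ e^(−Eᵢ/kT) / Z = (0·1.000 + 0.579·0.03017 + 0.674·0.01699 + 0.714·0.01334 + 0.749·0.01080) / 1.071 = 0.043 eV.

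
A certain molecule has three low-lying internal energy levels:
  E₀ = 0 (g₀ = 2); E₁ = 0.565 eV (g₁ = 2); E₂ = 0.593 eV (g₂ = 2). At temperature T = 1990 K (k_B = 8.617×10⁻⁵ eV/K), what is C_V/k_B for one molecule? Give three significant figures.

0.682

k_BT = 8.617×10⁻⁵ × 1990 K = 0.17148 eV.
Eᵢ/kT = 0, 3.2948, 3.4581.
Z = Σ gᵢe^(−Eᵢ/kT) = 2·e^(−0) + 2·e^(−3.2948) + 2·e^(−3.4581) = 2.0000 + 0.074151 + 0.062979 = 2.1371.
⟨E⟩ = 0.037079 eV, ⟨E²⟩ = 0.021439 eV².
C_V/k_B = (⟨E²⟩ − ⟨E⟩²)/(kT)² = (0.021439 − 0.0013749)/0.029405 = 0.682.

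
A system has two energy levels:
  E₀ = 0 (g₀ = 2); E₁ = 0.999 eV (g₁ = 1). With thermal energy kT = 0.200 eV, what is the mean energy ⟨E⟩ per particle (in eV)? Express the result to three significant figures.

Eᵢ/kT = 0, 4.9950.
Z = Σ gᵢe^(−Eᵢ/kT) = 2·e^(−0) + 1·e^(−4.9950) = 2.0000 + 0.0067717 = 2.0068.
⟨E⟩ = Σ Eᵢ gᵢe^(−Eᵢ/kT) / Z = (0·2.0000 + 0.999·0.0067717) / 2.0068 = 0.00337 eV.

0.00337 eV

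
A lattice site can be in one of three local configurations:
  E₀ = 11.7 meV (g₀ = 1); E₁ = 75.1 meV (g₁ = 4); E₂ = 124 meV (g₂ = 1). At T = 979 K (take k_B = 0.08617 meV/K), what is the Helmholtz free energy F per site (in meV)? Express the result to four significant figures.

-85.11 meV

k_BT = 0.08617 × 979 K = 84.3604 meV.
Eᵢ/kT = 0.138691, 0.890228, 1.46988.
Z = Σ gᵢe^(−Eᵢ/kT) = 1·e^(−0.138691) + 4·e^(−0.890228) + 1·e^(−1.46988) = 0.870497 + 1.64225 + 0.229953 = 2.74270.
F = −kT ln Z = −84.3604 × ln(2.74270) = −84.3604 × 1.00894 = -85.11 meV.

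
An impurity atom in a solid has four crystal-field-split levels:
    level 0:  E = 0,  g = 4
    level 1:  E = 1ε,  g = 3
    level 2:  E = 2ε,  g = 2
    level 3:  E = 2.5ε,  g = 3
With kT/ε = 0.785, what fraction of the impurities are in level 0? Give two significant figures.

0.78

Eᵢ/kT = 0, 1.274, 2.548, 3.185.
Z = Σ gᵢe^(−Eᵢ/kT) = 4·e^(−0) + 3·e^(−1.274) + 2·e^(−2.548) + 3·e^(−3.185) = 4.000 + 0.8391 + 0.1565 + 0.1241 = 5.120.
P₀ = g₀ e^(−E₀/kT) / Z = 4.000/5.120 = 0.78.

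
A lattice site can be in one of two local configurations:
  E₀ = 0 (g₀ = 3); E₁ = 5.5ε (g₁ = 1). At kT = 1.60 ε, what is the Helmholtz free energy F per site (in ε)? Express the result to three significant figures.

-1.77 ε

Eᵢ/kT = 0, 3.4375.
Z = Σ gᵢe^(−Eᵢ/kT) = 3·e^(−0) + 1·e^(−3.4375) = 3.0000 + 0.032145 = 3.0321.
F = −kT ln Z = −1.60 × ln(3.0321) = −1.60 × 1.1093 = -1.77 ε.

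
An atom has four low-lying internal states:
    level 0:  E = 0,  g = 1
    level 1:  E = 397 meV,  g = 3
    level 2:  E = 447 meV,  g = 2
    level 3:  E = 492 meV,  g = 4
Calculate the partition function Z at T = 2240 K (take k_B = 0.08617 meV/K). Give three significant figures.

Z = 1.89

k_BT = 0.08617 × 2240 K = 193.02 meV.
Eᵢ/kT = 0, 2.0568, 2.3158, 2.5490.
Z = Σ gᵢe^(−Eᵢ/kT) = 1·e^(−0) + 3·e^(−2.0568) + 2·e^(−2.3158) + 4·e^(−2.5490) = 1.0000 + 0.38359 + 0.19737 + 0.31264 = 1.8936.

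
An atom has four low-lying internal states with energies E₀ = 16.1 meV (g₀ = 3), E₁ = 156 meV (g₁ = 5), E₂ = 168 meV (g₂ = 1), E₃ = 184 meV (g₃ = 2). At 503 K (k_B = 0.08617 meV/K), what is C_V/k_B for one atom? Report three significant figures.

k_BT = 0.08617 × 503 K = 43.344 meV.
Eᵢ/kT = 0.37145, 3.5991, 3.8760, 4.2451.
Z = Σ gᵢe^(−Eᵢ/kT) = 3·e^(−0.37145) + 5·e^(−3.5991) + 1·e^(−3.8760) + 2·e^(−4.2451) = 2.0692 + 0.13674 + 0.020734 + 0.028669 = 2.2553.
⟨E⟩ = 28.113 meV, ⟨E²⟩ = 2403.2 meV².
C_V/k_B = (⟨E²⟩ − ⟨E⟩²)/(kT)² = (2403.2 − 790.34)/1878.7 = 0.858.

0.858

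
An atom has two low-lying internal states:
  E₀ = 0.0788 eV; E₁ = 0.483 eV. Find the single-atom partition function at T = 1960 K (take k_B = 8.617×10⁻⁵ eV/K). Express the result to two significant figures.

Z = 0.68

k_BT = 8.617×10⁻⁵ × 1960 K = 0.1689 eV.
Eᵢ/kT = 0.4665, 2.860.
Z = Σ e^(−Eᵢ/kT) = e^(−0.4665) + e^(−2.860) = 0.6272 + 0.05727 = 0.6845.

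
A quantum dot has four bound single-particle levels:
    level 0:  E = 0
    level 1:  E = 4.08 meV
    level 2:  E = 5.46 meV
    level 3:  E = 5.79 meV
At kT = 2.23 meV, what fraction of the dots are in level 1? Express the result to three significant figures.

Eᵢ/kT = 0, 1.8296, 2.4484, 2.5964.
Z = Σ e^(−Eᵢ/kT) = e^(−0) + e^(−1.8296) + e^(−2.4484) + e^(−2.5964) = 1.0000 + 0.16048 + 0.086432 + 0.074541 = 1.3215.
P₁ = e^(−E₁/kT) / Z = 0.16048/1.3215 = 0.121.

0.121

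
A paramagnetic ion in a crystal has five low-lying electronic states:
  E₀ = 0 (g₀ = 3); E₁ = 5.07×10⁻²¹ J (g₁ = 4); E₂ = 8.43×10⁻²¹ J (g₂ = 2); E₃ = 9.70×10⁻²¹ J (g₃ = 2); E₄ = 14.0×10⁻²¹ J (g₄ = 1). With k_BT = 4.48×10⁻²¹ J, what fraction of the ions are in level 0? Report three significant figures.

Eᵢ/kT = 0, 1.1317, 1.8817, 2.1652, 3.1250.
Z = Σ gᵢe^(−Eᵢ/kT) = 3·e^(−0) + 4·e^(−1.1317) + 2·e^(−1.8817) + 2·e^(−2.1652) + 1·e^(−3.1250) = 3.0000 + 1.2899 + 0.30466 + 0.22945 + 0.043937 = 4.8679.
P₀ = g₀ e^(−E₀/kT) / Z = 3.0000/4.8679 = 0.616.

0.616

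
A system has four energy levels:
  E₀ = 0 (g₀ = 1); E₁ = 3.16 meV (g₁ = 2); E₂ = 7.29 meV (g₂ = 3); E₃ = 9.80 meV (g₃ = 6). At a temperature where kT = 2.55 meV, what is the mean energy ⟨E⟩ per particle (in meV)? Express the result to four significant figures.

2.311 meV

Eᵢ/kT = 0, 1.23922, 2.85882, 3.84314.
Z = Σ gᵢe^(−Eᵢ/kT) = 1·e^(−0) + 2·e^(−1.23922) + 3·e^(−2.85882) + 6·e^(−3.84314) = 1.00000 + 0.579220 + 0.172009 + 0.128557 = 1.87979.
⟨E⟩ = Σ Eᵢ gᵢe^(−Eᵢ/kT) / Z = (0·1.00000 + 3.16·0.579220 + 7.29·0.172009 + 9.80·0.128557) / 1.87979 = 2.311 meV.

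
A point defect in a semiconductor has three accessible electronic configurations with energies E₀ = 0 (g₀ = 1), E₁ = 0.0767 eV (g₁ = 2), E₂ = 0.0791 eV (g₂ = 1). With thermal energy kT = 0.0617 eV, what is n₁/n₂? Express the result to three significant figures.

n₁/n₂ = (g₁/g₂) exp[−(E₁−E₂)/kT] = (2/1) × exp(−(-0.0024 eV)/(0.0617 eV)) = (2/1) × exp(0.038898) = 2.08.

2.08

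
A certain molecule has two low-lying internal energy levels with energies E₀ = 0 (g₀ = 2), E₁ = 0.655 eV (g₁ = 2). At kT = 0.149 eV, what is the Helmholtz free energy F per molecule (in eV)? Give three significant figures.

-0.105 eV

Eᵢ/kT = 0, 4.3960.
Z = Σ gᵢe^(−Eᵢ/kT) = 2·e^(−0) + 2·e^(−4.3960) = 2.0000 + 0.024653 = 2.0247.
F = −kT ln Z = −0.149 × ln(2.0247) = −0.149 × 0.70542 = -0.105 eV.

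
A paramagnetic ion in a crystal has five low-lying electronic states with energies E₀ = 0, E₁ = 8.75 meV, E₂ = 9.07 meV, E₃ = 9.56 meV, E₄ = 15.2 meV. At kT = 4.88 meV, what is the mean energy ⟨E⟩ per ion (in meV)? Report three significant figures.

3.25 meV

Eᵢ/kT = 0, 1.7930, 1.8586, 1.9590, 3.1148.
Z = Σ e^(−Eᵢ/kT) = e^(−0) + e^(−1.7930) + e^(−1.8586) + e^(−1.9590) + e^(−3.1148) = 1.0000 + 0.16646 + 0.15589 + 0.14100 + 0.044387 = 1.5077.
⟨E⟩ = Σ Eᵢ e^(−Eᵢ/kT) / Z = (0·1.0000 + 8.75·0.16646 + 9.07·0.15589 + 9.56·0.14100 + 15.2·0.044387) / 1.5077 = 3.25 meV.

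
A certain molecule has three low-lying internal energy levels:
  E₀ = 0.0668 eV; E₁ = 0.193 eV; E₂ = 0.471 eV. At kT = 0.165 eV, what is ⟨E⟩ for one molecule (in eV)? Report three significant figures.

0.127 eV

Eᵢ/kT = 0.40485, 1.1697, 2.8545.
Z = Σ e^(−Eᵢ/kT) = e^(−0.40485) + e^(−1.1697) + e^(−2.8545) = 0.66708 + 0.31046 + 0.057585 = 1.0351.
⟨E⟩ = Σ Eᵢ e^(−Eᵢ/kT) / Z = (0.0668·0.66708 + 0.193·0.31046 + 0.471·0.057585) / 1.0351 = 0.127 eV.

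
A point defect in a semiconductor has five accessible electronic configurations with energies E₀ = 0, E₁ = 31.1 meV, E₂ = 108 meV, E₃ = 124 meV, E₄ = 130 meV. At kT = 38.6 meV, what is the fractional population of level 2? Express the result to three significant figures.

0.0385

Eᵢ/kT = 0, 0.80570, 2.7979, 3.2124, 3.3679.
Z = Σ e^(−Eᵢ/kT) = e^(−0) + e^(−0.80570) + e^(−2.7979) + e^(−3.2124) + e^(−3.3679) = 1.0000 + 0.44678 + 0.060938 + 0.040260 + 0.034462 = 1.5824.
P₂ = e^(−E₂/kT) / Z = 0.060938/1.5824 = 0.0385.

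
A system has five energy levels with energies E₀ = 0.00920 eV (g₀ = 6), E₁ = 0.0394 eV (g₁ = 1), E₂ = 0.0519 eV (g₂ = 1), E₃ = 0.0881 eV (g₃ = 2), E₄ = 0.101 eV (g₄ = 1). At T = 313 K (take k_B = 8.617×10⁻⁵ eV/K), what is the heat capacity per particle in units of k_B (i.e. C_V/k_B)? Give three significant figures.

0.306

k_BT = 8.617×10⁻⁵ × 313 K = 0.026971 eV.
Eᵢ/kT = 0.34111, 1.4608, 1.9243, 3.2665, 3.7448.
Z = Σ gᵢe^(−Eᵢ/kT) = 6·e^(−0.34111) + 1·e^(−1.4608) + 1·e^(−1.9243) + 2·e^(−3.2665) + 1·e^(−3.7448) = 4.2659 + 0.23205 + 0.14598 + 0.076279 + 0.023640 = 4.7438.
⟨E⟩ = 0.013718 eV, ⟨E²⟩ = 0.00041058 eV².
C_V/k_B = (⟨E²⟩ − ⟨E⟩²)/(kT)² = (0.00041058 − 0.00018818)/0.00072743 = 0.306.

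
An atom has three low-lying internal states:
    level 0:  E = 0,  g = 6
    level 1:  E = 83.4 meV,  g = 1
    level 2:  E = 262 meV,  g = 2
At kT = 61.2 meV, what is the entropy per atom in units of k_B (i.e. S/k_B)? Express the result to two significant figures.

1.9

Eᵢ/kT = 0, 1.363, 4.281.
Z = Σ gᵢe^(−Eᵢ/kT) = 6·e^(−0) + 1·e^(−1.363) + 2·e^(−4.281) = 6.000 + 0.2559 + 0.02766 = 6.284.
⟨E⟩ = Σ EᵢPᵢ = 4.549 meV.
S/k_B = ln Z + ⟨E⟩/kT = ln(6.284) + 4.549/61.2 = 1.838 + 0.07433 = 1.9.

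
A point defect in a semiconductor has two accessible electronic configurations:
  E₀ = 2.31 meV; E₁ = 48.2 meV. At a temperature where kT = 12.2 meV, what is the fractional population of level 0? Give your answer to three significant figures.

Eᵢ/kT = 0.18934, 3.9508.
Z = Σ e^(−Eᵢ/kT) = e^(−0.18934) + e^(−3.9508) = 0.82751 + 0.019239 = 0.84675.
P₀ = e^(−E₀/kT) / Z = 0.82751/0.84675 = 0.977.

0.977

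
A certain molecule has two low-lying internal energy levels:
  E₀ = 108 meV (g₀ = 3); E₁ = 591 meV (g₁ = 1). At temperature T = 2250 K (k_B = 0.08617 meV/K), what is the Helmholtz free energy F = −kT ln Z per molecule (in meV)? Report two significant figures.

k_BT = 0.08617 × 2250 K = 193.9 meV.
Eᵢ/kT = 0.5570, 3.048.
Z = Σ gᵢe^(−Eᵢ/kT) = 3·e^(−0.5570) + 1·e^(−3.048) = 1.719 + 0.04745 = 1.766.
F = −kT ln Z = −193.9 × ln(1.766) = −193.9 × 0.5687 = -110 meV.

-110 meV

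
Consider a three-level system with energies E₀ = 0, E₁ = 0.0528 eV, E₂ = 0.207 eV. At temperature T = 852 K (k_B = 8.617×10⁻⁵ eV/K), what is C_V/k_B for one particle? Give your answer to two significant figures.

0.36

k_BT = 8.617×10⁻⁵ × 852 K = 0.07342 eV.
Eᵢ/kT = 0, 0.7192, 2.819.
Z = Σ e^(−Eᵢ/kT) = e^(−0) + e^(−0.7192) + e^(−2.819) = 1.000 + 0.4871 + 0.05967 = 1.547.
⟨E⟩ = 0.02461 eV, ⟨E²⟩ = 0.002531 eV².
C_V/k_B = (⟨E²⟩ − ⟨E⟩²)/(kT)² = (0.002531 − 0.0006057)/0.005390 = 0.36.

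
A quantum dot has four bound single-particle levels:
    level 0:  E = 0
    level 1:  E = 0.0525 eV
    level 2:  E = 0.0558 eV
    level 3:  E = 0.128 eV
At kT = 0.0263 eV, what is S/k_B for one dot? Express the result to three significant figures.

Eᵢ/kT = 0, 1.9962, 2.1217, 4.8669.
Z = Σ e^(−Eᵢ/kT) = e^(−0) + e^(−1.9962) + e^(−2.1217) + e^(−4.8669) = 1.0000 + 0.13585 + 0.11983 + 0.0076972 = 1.2634.
⟨E⟩ = Σ EᵢPᵢ = 0.011717 eV.
S/k_B = ln Z + ⟨E⟩/kT = ln(1.2634) + 0.011717/0.0263 = 0.23381 + 0.44551 = 0.679.

0.679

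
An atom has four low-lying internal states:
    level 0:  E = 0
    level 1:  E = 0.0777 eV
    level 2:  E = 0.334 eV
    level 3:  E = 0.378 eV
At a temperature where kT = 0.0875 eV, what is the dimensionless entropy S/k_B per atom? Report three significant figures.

Eᵢ/kT = 0, 0.88800, 3.8171, 4.3200.
Z = Σ e^(−Eᵢ/kT) = e^(−0) + e^(−0.88800) + e^(−3.8171) + e^(−4.3200) = 1.0000 + 0.41148 + 0.021991 + 0.013300 = 1.4468.
⟨E⟩ = Σ EᵢPᵢ = 0.030650 eV.
S/k_B = ln Z + ⟨E⟩/kT = ln(1.4468) + 0.030650/0.0875 = 0.36935 + 0.35029 = 0.720.

0.720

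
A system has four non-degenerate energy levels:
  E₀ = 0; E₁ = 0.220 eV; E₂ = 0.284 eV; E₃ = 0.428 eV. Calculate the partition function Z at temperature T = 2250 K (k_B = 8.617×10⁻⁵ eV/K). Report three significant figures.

Z = 1.66

k_BT = 8.617×10⁻⁵ × 2250 K = 0.19388 eV.
Eᵢ/kT = 0, 1.1347, 1.4648, 2.2076.
Z = Σ e^(−Eᵢ/kT) = e^(−0) + e^(−1.1347) + e^(−1.4648) + e^(−2.2076) = 1.0000 + 0.32152 + 0.23112 + 0.10996 = 1.6626.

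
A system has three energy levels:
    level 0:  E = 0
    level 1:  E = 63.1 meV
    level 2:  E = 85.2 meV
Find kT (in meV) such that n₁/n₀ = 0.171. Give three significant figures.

n₁/n₀ = exp[−(E₁−E₀)/kT] = 0.171.
⇒ (E₁−E₀)/kT = ln(1/0.171) = ln(5.8480) = 1.7661.
kT = 63.1 meV / 1.7661 = 35.7 meV.

35.7 meV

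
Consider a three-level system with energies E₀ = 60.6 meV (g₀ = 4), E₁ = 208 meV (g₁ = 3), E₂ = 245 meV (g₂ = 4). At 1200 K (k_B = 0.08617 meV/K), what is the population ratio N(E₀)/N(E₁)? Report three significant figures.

5.55

k_BT = 0.08617 × 1200 K = 103.40 meV.
n₀/n₁ = (g₀/g₁) exp[−(E₀−E₁)/kT] = (4/3) × exp(−(-147.4 meV)/(103.40 meV)) = (4/3) × exp(1.4255) = 5.55.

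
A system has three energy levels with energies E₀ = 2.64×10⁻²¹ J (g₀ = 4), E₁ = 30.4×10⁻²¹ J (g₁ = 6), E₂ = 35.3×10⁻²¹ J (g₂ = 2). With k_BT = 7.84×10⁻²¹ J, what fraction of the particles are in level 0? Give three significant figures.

0.951

Eᵢ/kT = 0.33673, 3.8776, 4.5026.
Z = Σ gᵢe^(−Eᵢ/kT) = 4·e^(−0.33673) + 6·e^(−3.8776) + 2·e^(−4.5026) = 2.8564 + 0.12420 + 0.022160 = 3.0028.
P₀ = g₀ e^(−E₀/kT) / Z = 2.8564/3.0028 = 0.951.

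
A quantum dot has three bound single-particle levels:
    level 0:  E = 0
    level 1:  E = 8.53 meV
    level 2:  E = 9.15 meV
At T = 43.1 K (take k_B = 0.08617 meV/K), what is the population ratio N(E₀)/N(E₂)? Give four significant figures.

k_BT = 0.08617 × 43.1 K = 3.71393 meV.
n₀/n₂ = exp[−(E₀−E₂)/kT] = exp(−(-9.15 meV)/(3.71393 meV)) = exp(2.46370) = 11.75.

11.75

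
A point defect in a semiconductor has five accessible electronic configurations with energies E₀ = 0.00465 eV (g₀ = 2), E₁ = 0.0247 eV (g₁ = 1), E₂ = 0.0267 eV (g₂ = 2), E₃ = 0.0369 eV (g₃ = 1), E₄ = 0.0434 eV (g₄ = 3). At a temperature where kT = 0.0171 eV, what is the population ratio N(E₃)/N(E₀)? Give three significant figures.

n₃/n₀ = (g₃/g₀) exp[−(E₃−E₀)/kT] = (1/2) × exp(−(0.03225 eV)/(0.0171 eV)) = (1/2) × exp(-1.8860) = 0.0758.

0.0758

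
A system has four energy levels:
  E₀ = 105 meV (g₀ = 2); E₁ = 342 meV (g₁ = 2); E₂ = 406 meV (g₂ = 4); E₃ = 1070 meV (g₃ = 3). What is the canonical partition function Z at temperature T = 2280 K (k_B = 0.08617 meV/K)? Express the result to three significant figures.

k_BT = 0.08617 × 2280 K = 196.47 meV.
Eᵢ/kT = 0.53443, 1.7407, 2.0665, 5.4461.
Z = Σ gᵢe^(−Eᵢ/kT) = 2·e^(−0.53443) + 2·e^(−1.7407) + 4·e^(−2.0665) + 3·e^(−5.4461) = 1.1720 + 0.35080 + 0.50651 + 0.012939 = 2.0422.

Z = 2.04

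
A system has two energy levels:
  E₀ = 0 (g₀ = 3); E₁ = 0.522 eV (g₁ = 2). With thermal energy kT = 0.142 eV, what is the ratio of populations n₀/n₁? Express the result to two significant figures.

n₀/n₁ = (g₀/g₁) exp[−(E₀−E₁)/kT] = (3/2) × exp(−(-0.522 eV)/(0.142 eV)) = (3/2) × exp(3.676) = 59.

59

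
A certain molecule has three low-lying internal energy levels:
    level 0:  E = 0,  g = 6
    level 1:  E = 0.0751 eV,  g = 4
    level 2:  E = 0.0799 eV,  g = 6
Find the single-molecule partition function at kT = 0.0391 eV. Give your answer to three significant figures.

Eᵢ/kT = 0, 1.9207, 2.0435.
Z = Σ gᵢe^(−Eᵢ/kT) = 6·e^(−0) + 4·e^(−1.9207) + 6·e^(−2.0435) = 6.0000 + 0.58602 + 0.77745 = 7.3635.

Z = 7.36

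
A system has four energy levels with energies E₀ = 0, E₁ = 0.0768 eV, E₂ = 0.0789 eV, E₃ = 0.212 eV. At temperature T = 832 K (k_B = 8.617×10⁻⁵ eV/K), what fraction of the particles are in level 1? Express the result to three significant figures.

k_BT = 8.617×10⁻⁵ × 832 K = 0.071693 eV.
Eᵢ/kT = 0, 1.0712, 1.1005, 2.9571.
Z = Σ e^(−Eᵢ/kT) = e^(−0) + e^(−1.0712) + e^(−1.1005) + e^(−2.9571) = 1.0000 + 0.34260 + 0.33270 + 0.051969 = 1.7273.
P₁ = e^(−E₁/kT) / Z = 0.34260/1.7273 = 0.198.

0.198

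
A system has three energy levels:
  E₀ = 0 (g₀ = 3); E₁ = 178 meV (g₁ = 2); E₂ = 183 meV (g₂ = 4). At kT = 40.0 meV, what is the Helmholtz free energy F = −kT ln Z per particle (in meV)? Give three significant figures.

-44.8 meV

Eᵢ/kT = 0, 4.4500, 4.5750.
Z = Σ gᵢe^(−Eᵢ/kT) = 3·e^(−0) + 2·e^(−4.4500) + 4·e^(−4.5750) = 3.0000 + 0.023357 + 0.041225 = 3.0646.
F = −kT ln Z = −40.0 × ln(3.0646) = −40.0 × 1.1199 = -44.8 meV.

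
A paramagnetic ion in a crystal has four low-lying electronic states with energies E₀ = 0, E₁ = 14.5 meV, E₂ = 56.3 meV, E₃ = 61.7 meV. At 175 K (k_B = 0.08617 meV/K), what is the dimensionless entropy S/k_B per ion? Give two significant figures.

k_BT = 0.08617 × 175 K = 15.08 meV.
Eᵢ/kT = 0, 0.9615, 3.733, 4.092.
Z = Σ e^(−Eᵢ/kT) = e^(−0) + e^(−0.9615) + e^(−3.733) + e^(−4.092) = 1.000 + 0.3823 + 0.02392 + 0.01671 = 1.423.
⟨E⟩ = Σ EᵢPᵢ = 5.566 meV.
S/k_B = ln Z + ⟨E⟩/kT = ln(1.423) + 5.566/15.08 = 0.3528 + 0.3691 = 0.72.

0.72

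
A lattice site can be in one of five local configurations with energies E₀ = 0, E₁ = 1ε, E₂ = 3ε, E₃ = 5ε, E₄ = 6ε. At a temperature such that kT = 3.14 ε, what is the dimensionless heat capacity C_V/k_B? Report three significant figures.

Eᵢ/kT = 0, 0.31847, 0.95541, 1.5924, 1.9108.
Z = Σ e^(−Eᵢ/kT) = e^(−0) + e^(−0.31847) + e^(−0.95541) + e^(−1.5924) + e^(−1.9108) = 1.0000 + 0.72726 + 0.38465 + 0.20344 + 0.14796 = 2.4633.
⟨E⟩ = 1.5370 ε, ⟨E²⟩ = 5.9277 ε².
C_V/k_B = (⟨E²⟩ − ⟨E⟩²)/(kT)² = (5.9277 − 2.3624)/9.8596 = 0.362.

0.362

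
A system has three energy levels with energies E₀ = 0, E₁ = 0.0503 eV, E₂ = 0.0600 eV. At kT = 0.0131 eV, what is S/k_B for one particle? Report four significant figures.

0.1568

Eᵢ/kT = 0, 3.83969, 4.58015.
Z = Σ e^(−Eᵢ/kT) = e^(−0) + e^(−3.83969) + e^(−4.58015) = 1.00000 + 0.0215003 + 0.0102534 = 1.03175.
⟨E⟩ = Σ EᵢPᵢ = 0.00164446 eV.
S/k_B = ln Z + ⟨E⟩/kT = ln(1.03175) + 0.00164446/0.0131 = 0.0312564 + 0.125531 = 0.1568.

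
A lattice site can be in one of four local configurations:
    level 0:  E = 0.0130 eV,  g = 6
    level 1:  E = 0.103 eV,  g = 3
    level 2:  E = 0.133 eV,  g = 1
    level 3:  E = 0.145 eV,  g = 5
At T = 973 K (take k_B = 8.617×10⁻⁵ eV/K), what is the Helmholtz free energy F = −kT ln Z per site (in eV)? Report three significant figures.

-0.164 eV

k_BT = 8.617×10⁻⁵ × 973 K = 0.083843 eV.
Eᵢ/kT = 0.15505, 1.2285, 1.5863, 1.7294.
Z = Σ gᵢe^(−Eᵢ/kT) = 6·e^(−0.15505) + 3·e^(−1.2285) + 1·e^(−1.5863) + 5·e^(−1.7294) = 5.1382 + 0.87819 + 0.20468 + 0.88695 = 7.1080.
F = −kT ln Z = −0.083843 × ln(7.1080) = −0.083843 × 1.9612 = -0.164 eV.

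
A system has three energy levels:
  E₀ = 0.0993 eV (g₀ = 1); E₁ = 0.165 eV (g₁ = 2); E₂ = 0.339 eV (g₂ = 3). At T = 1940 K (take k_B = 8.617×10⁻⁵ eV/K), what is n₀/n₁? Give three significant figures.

0.741

k_BT = 8.617×10⁻⁵ × 1940 K = 0.16717 eV.
n₀/n₁ = (g₀/g₁) exp[−(E₀−E₁)/kT] = (1/2) × exp(−(-0.0657 eV)/(0.16717 eV)) = (1/2) × exp(0.39301) = 0.741.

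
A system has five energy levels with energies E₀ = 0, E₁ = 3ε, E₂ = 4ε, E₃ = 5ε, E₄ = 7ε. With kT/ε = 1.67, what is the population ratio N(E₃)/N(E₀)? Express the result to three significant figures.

n₃/n₀ = exp[−(E₃−E₀)/kT] = exp(−(5ε)/(1.67ε)) = exp(-2.9940) = 0.0501.

0.0501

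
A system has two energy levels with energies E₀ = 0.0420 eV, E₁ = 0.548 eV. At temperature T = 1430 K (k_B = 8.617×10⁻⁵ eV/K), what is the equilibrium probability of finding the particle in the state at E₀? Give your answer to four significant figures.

k_BT = 8.617×10⁻⁵ × 1430 K = 0.123223 eV.
Eᵢ/kT = 0.340845, 4.44722.
Z = Σ e^(−Eᵢ/kT) = e^(−0.340845) + e^(−4.44722) = 0.711169 + 0.0117111 = 0.722880.
P₀ = e^(−E₀/kT) / Z = 0.711169/0.722880 = 0.9838.

0.9838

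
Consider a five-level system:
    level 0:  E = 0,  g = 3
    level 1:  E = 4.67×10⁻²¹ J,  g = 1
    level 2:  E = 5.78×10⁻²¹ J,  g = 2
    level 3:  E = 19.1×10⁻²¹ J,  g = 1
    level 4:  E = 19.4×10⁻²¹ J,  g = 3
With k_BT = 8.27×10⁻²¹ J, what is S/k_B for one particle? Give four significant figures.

Eᵢ/kT = 0, 0.564692, 0.698912, 2.30955, 2.34583.
Z = Σ gᵢe^(−Eᵢ/kT) = 3·e^(−0) + 1·e^(−0.564692) + 2·e^(−0.698912) + 1·e^(−2.30955) + 3·e^(−2.34583) = 3.00000 + 0.568535 + 0.994252 + 0.0993059 + 0.287303 = 4.94940.
⟨E⟩ = Σ EᵢPᵢ = 3.20691 ×10⁻²¹ J.
S/k_B = ln Z + ⟨E⟩/kT = ln(4.94940) + 3.20691/8.27 = 1.59927 + 0.387776 = 1.987.

1.987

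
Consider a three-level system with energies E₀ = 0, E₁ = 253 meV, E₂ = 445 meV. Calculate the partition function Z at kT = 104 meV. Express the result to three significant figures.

Eᵢ/kT = 0, 2.4327, 4.2788.
Z = Σ e^(−Eᵢ/kT) = e^(−0) + e^(−2.4327) + e^(−4.2788) = 1.0000 + 0.087799 + 0.013859 = 1.1017.

Z = 1.10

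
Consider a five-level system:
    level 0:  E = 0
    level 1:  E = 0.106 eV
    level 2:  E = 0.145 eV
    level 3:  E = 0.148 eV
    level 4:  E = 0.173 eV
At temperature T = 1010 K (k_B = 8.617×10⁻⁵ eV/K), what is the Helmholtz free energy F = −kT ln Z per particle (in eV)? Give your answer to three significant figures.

-0.0514 eV

k_BT = 8.617×10⁻⁵ × 1010 K = 0.087032 eV.
Eᵢ/kT = 0, 1.2179, 1.6661, 1.7005, 1.9878.
Z = Σ e^(−Eᵢ/kT) = e^(−0) + e^(−1.2179) + e^(−1.6661) + e^(−1.7005) + e^(−1.9878) = 1.0000 + 0.29585 + 0.18898 + 0.18259 + 0.13700 = 1.8044.
F = −kT ln Z = −0.087032 × ln(1.8044) = −0.087032 × 0.59023 = -0.0514 eV.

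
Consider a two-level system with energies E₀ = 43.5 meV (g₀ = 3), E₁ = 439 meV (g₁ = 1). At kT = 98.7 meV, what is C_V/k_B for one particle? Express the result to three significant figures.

0.0962

Eᵢ/kT = 0.44073, 4.4478.
Z = Σ gᵢe^(−Eᵢ/kT) = 3·e^(−0.44073) + 1·e^(−4.4478) = 1.9307 + 0.011704 = 1.9424.
⟨E⟩ = 45.883 meV, ⟨E²⟩ = 3042.1 meV².
C_V/k_B = (⟨E²⟩ − ⟨E⟩²)/(kT)² = (3042.1 − 2105.2)/9741.7 = 0.0962.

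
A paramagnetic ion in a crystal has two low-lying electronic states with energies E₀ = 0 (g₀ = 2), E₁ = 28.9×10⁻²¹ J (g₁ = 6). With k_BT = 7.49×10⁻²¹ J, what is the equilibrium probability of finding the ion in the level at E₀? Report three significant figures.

Eᵢ/kT = 0, 3.8585.
Z = Σ gᵢe^(−Eᵢ/kT) = 2·e^(−0) + 6·e^(−3.8585) = 2.0000 + 0.12660 = 2.1266.
P₀ = g₀ e^(−E₀/kT) / Z = 2.0000/2.1266 = 0.940.

0.940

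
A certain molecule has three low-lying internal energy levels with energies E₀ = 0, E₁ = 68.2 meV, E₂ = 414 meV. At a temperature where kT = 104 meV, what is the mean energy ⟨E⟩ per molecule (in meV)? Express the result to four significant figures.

Eᵢ/kT = 0, 0.655769, 3.98077.
Z = Σ e^(−Eᵢ/kT) = e^(−0) + e^(−0.655769) + e^(−3.98077) = 1.00000 + 0.519043 + 0.0186713 = 1.53771.
⟨E⟩ = Σ Eᵢ e^(−Eᵢ/kT) / Z = (0·1.00000 + 68.2·0.519043 + 414·0.0186713) / 1.53771 = 28.05 meV.

28.05 meV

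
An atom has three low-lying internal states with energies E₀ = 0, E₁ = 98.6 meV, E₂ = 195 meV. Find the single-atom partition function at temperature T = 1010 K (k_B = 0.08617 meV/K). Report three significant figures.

k_BT = 0.08617 × 1010 K = 87.032 meV.
Eᵢ/kT = 0, 1.1329, 2.2406.
Z = Σ e^(−Eᵢ/kT) = e^(−0) + e^(−1.1329) + e^(−2.2406) = 1.0000 + 0.32210 + 0.10639 = 1.4285.

Z = 1.43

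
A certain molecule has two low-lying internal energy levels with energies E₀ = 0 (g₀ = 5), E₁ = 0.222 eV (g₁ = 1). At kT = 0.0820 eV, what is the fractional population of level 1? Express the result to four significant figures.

0.01317

Eᵢ/kT = 0, 2.70732.
Z = Σ gᵢe^(−Eᵢ/kT) = 5·e^(−0) + 1·e^(−2.70732) = 5.00000 + 0.0667154 = 5.06672.
P₁ = g₁ e^(−E₁/kT) / Z = 0.0667154/5.06672 = 0.01317.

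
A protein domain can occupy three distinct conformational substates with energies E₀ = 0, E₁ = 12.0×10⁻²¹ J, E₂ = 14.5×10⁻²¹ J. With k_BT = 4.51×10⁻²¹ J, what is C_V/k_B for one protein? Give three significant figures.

0.739

Eᵢ/kT = 0, 2.6608, 3.2151.
Z = Σ e^(−Eᵢ/kT) = e^(−0) + e^(−2.6608) + e^(−3.2151) = 1.0000 + 0.069892 + 0.040151 = 1.1100.
⟨E⟩ = 1.2801, ⟨E²⟩ = 16.672.
C_V/k_B = (⟨E²⟩ − ⟨E⟩²)/(kT)² = (16.672 − 1.6387)/20.340 = 0.739.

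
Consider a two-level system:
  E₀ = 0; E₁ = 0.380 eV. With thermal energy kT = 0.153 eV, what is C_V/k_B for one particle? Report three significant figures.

0.438

Eᵢ/kT = 0, 2.4837.
Z = Σ e^(−Eᵢ/kT) = e^(−0) + e^(−2.4837) = 1.0000 + 0.083434 = 1.0834.
⟨E⟩ = 0.029264 eV, ⟨E²⟩ = 0.011120 eV².
C_V/k_B = (⟨E²⟩ − ⟨E⟩²)/(kT)² = (0.011120 − 0.00085638)/0.023409 = 0.438.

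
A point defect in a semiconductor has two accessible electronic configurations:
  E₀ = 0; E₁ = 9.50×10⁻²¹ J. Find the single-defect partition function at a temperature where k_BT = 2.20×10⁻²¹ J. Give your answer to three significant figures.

Eᵢ/kT = 0, 4.3182.
Z = Σ e^(−Eᵢ/kT) = e^(−0) + e^(−4.3182) = 1.0000 + 0.013324 = 1.0133.

Z = 1.01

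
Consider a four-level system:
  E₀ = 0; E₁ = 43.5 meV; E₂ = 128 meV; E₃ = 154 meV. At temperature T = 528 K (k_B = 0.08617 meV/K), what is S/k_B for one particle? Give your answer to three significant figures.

k_BT = 0.08617 × 528 K = 45.498 meV.
Eᵢ/kT = 0, 0.95609, 2.8133, 3.3848.
Z = Σ e^(−Eᵢ/kT) = e^(−0) + e^(−0.95609) + e^(−2.8133) + e^(−3.3848) = 1.0000 + 0.38439 + 0.060007 + 0.033884 = 1.4783.
⟨E⟩ = Σ EᵢPᵢ = 20.037 meV.
S/k_B = ln Z + ⟨E⟩/kT = ln(1.4783) + 20.037/45.498 = 0.39089 + 0.44039 = 0.831.

0.831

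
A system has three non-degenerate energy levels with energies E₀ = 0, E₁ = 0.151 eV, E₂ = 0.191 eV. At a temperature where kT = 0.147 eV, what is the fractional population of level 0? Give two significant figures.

0.61

Eᵢ/kT = 0, 1.027, 1.299.
Z = Σ e^(−Eᵢ/kT) = e^(−0) + e^(−1.027) + e^(−1.299) = 1.000 + 0.3581 + 0.2728 = 1.631.
P₀ = e^(−E₀/kT) / Z = 1.000/1.631 = 0.61.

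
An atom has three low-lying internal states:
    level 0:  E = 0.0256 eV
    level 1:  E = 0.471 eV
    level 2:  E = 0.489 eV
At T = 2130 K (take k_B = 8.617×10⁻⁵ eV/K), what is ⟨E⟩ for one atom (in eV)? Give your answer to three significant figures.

k_BT = 8.617×10⁻⁵ × 2130 K = 0.18354 eV.
Eᵢ/kT = 0.13948, 2.5662, 2.6643.
Z = Σ e^(−Eᵢ/kT) = e^(−0.13948) + e^(−2.5662) + e^(−2.6643) = 0.86981 + 0.076827 + 0.069648 = 1.0163.
⟨E⟩ = Σ Eᵢ e^(−Eᵢ/kT) / Z = (0.0256·0.86981 + 0.471·0.076827 + 0.489·0.069648) / 1.0163 = 0.0910 eV.

0.0910 eV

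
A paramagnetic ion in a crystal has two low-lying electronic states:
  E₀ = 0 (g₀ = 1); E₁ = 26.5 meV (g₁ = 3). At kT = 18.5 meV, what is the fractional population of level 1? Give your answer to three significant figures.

0.417

Eᵢ/kT = 0, 1.4324.
Z = Σ gᵢe^(−Eᵢ/kT) = 1·e^(−0) + 3·e^(−1.4324) = 1.0000 + 0.71621 = 1.7162.
P₁ = g₁ e^(−E₁/kT) / Z = 0.71621/1.7162 = 0.417.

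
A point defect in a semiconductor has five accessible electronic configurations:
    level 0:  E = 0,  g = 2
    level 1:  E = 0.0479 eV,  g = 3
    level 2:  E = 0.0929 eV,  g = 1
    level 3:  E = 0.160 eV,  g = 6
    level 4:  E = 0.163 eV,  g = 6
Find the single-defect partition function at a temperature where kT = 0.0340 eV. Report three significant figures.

Eᵢ/kT = 0, 1.4088, 2.7324, 4.7059, 4.7941.
Z = Σ gᵢe^(−Eᵢ/kT) = 2·e^(−0) + 3·e^(−1.4088) + 1·e^(−2.7324) + 6·e^(−4.7059) + 6·e^(−4.7941) = 2.0000 + 0.73331 + 0.065063 + 0.054251 + 0.049671 = 2.9023.

Z = 2.90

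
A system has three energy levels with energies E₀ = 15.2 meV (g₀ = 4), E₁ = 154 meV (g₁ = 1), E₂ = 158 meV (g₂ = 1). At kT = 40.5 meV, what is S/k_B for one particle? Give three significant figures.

Eᵢ/kT = 0.37531, 3.8025, 3.9012.
Z = Σ gᵢe^(−Eᵢ/kT) = 4·e^(−0.37531) + 1·e^(−3.8025) + 1·e^(−3.9012) = 2.7483 + 0.022315 + 0.020218 = 2.7908.
⟨E⟩ = Σ EᵢPᵢ = 17.345 meV.
S/k_B = ln Z + ⟨E⟩/kT = ln(2.7908) + 17.345/40.5 = 1.0263 + 0.42827 = 1.45.

1.45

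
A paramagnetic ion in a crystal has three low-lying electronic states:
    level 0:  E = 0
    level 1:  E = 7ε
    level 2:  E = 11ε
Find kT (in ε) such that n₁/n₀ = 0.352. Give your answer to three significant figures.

6.70 ε

n₁/n₀ = exp[−(E₁−E₀)/kT] = 0.352.
⇒ (E₁−E₀)/kT = ln(1/0.352) = ln(2.8409) = 1.0441.
kT = 7ε / 1.0441 = 6.70 ε.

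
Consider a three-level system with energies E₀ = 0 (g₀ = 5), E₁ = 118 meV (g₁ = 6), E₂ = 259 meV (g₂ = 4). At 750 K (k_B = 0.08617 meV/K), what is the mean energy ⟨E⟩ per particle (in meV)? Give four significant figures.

22.00 meV

k_BT = 0.08617 × 750 K = 64.6275 meV.
Eᵢ/kT = 0, 1.82585, 4.00758.
Z = Σ gᵢe^(−Eᵢ/kT) = 5·e^(−0) + 6·e^(−1.82585) + 4·e^(−4.00758) = 5.00000 + 0.966484 + 0.0727093 = 6.03919.
⟨E⟩ = Σ Eᵢ gᵢe^(−Eᵢ/kT) / Z = (0·5.00000 + 118·0.966484 + 259·0.0727093) / 6.03919 = 22.00 meV.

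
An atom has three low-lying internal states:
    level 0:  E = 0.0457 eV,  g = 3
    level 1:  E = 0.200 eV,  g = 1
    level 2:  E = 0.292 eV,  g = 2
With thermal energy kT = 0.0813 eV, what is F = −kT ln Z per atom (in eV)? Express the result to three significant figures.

-0.0500 eV

Eᵢ/kT = 0.56212, 2.4600, 3.5916.
Z = Σ gᵢe^(−Eᵢ/kT) = 3·e^(−0.56212) + 1·e^(−2.4600) + 2·e^(−3.5916) = 1.7100 + 0.085435 + 0.055108 = 1.8505.
F = −kT ln Z = −0.0813 × ln(1.8505) = −0.0813 × 0.61546 = -0.0500 eV.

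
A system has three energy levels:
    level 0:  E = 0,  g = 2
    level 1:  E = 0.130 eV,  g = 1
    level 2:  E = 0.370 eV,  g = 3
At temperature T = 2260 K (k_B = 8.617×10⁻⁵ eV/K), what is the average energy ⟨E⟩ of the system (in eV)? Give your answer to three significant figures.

k_BT = 8.617×10⁻⁵ × 2260 K = 0.19474 eV.
Eᵢ/kT = 0, 0.66756, 1.9000.
Z = Σ gᵢe^(−Eᵢ/kT) = 2·e^(−0) + 1·e^(−0.66756) + 3·e^(−1.9000) = 2.0000 + 0.51296 + 0.44871 = 2.9617.
⟨E⟩ = Σ Eᵢ gᵢe^(−Eᵢ/kT) / Z = (0·2.0000 + 0.130·0.51296 + 0.370·0.44871) / 2.9617 = 0.0786 eV.

0.0786 eV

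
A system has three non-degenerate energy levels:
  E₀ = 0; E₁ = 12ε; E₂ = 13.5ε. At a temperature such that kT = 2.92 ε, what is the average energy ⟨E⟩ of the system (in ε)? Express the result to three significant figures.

0.321 ε

Eᵢ/kT = 0, 4.1096, 4.6233.
Z = Σ e^(−Eᵢ/kT) = e^(−0) + e^(−4.1096) + e^(−4.6233) = 1.0000 + 0.016414 + 0.0098203 = 1.0262.
⟨E⟩ = Σ Eᵢ e^(−Eᵢ/kT) / Z = (0·1.0000 + 12·0.016414 + 13.5·0.0098203) / 1.0262 = 0.321 ε.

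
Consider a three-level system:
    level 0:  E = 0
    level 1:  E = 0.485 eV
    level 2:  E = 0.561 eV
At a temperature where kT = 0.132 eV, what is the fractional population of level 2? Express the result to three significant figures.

0.0137

Eᵢ/kT = 0, 3.6742, 4.2500.
Z = Σ e^(−Eᵢ/kT) = e^(−0) + e^(−3.6742) + e^(−4.2500) = 1.0000 + 0.025370 + 0.014264 = 1.0396.
P₂ = e^(−E₂/kT) / Z = 0.014264/1.0396 = 0.0137.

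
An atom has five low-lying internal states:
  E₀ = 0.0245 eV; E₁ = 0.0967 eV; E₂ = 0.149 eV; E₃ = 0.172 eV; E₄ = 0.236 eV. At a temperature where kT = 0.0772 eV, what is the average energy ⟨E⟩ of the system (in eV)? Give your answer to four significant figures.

0.07363 eV

Eᵢ/kT = 0.317358, 1.25259, 1.93005, 2.22798, 3.05699.
Z = Σ e^(−Eᵢ/kT) = e^(−0.317358) + e^(−1.25259) + e^(−1.93005) + e^(−2.22798) + e^(−3.05699) = 0.728070 + 0.285764 + 0.145141 + 0.107746 + 0.0470290 = 1.31375.
⟨E⟩ = Σ Eᵢ e^(−Eᵢ/kT) / Z = (0.0245·0.728070 + 0.0967·0.285764 + 0.149·0.145141 + 0.172·0.107746 + 0.236·0.0470290) / 1.31375 = 0.07363 eV.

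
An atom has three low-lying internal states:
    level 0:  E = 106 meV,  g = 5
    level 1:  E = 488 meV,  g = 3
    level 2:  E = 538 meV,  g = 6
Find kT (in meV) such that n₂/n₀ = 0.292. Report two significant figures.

n₂/n₀ = (g₂/g₀) exp[−(E₂−E₀)/kT] = 0.292.
⇒ (E₂−E₀)/kT = ln((6/5)/0.292) = ln(4.110) = 1.413.
kT = 432 meV / 1.413 = 310 meV.

310 meV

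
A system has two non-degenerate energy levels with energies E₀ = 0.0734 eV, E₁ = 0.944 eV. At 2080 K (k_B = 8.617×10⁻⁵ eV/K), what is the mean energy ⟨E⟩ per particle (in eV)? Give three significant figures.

0.0801 eV

k_BT = 8.617×10⁻⁵ × 2080 K = 0.17923 eV.
Eᵢ/kT = 0.40953, 5.2670.
Z = Σ e^(−Eᵢ/kT) = e^(−0.40953) + e^(−5.2670) = 0.66396 + 0.0051591 = 0.66912.
⟨E⟩ = Σ Eᵢ e^(−Eᵢ/kT) / Z = (0.0734·0.66396 + 0.944·0.0051591) / 0.66912 = 0.0801 eV.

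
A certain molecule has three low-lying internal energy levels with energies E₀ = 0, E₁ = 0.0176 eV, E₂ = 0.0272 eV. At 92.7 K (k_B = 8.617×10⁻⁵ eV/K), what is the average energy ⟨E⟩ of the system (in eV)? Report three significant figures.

0.00249 eV

k_BT = 8.617×10⁻⁵ × 92.7 K = 0.0079880 eV.
Eᵢ/kT = 0, 2.2033, 3.4051.
Z = Σ e^(−Eᵢ/kT) = e^(−0) + e^(−2.2033) + e^(−3.4051) = 1.0000 + 0.11044 + 0.033203 = 1.1436.
⟨E⟩ = Σ Eᵢ e^(−Eᵢ/kT) / Z = (0·1.0000 + 0.0176·0.11044 + 0.0272·0.033203) / 1.1436 = 0.00249 eV.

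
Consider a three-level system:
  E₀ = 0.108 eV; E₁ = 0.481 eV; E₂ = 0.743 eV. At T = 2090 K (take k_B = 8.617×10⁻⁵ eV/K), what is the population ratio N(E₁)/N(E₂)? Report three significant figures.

k_BT = 8.617×10⁻⁵ × 2090 K = 0.18010 eV.
n₁/n₂ = exp[−(E₁−E₂)/kT] = exp(−(-0.262 eV)/(0.18010 eV)) = exp(1.4547) = 4.28.

4.28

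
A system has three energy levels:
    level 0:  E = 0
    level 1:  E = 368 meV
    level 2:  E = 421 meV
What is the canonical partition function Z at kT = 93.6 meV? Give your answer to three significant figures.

Eᵢ/kT = 0, 3.9316, 4.4979.
Z = Σ e^(−Eᵢ/kT) = e^(−0) + e^(−3.9316) + e^(−4.4979) = 1.0000 + 0.019612 + 0.011132 = 1.0307.

Z = 1.03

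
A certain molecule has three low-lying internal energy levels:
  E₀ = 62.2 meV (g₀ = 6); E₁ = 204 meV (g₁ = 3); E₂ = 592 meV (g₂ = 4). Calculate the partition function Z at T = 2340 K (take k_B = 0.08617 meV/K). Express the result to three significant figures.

Z = 5.71

k_BT = 0.08617 × 2340 K = 201.64 meV.
Eᵢ/kT = 0.30847, 1.0117, 2.9359.
Z = Σ gᵢe^(−Eᵢ/kT) = 6·e^(−0.30847) + 3·e^(−1.0117) + 4·e^(−2.9359) = 4.4074 + 1.0908 + 0.21233 = 5.7105.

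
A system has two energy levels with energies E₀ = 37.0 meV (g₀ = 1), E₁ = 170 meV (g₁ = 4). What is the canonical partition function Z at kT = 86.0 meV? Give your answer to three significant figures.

Eᵢ/kT = 0.43023, 1.9767.
Z = Σ gᵢe^(−Eᵢ/kT) = 1·e^(−0.43023) + 4·e^(−1.9767) = 0.65036 + 0.55410 = 1.2045.

Z = 1.20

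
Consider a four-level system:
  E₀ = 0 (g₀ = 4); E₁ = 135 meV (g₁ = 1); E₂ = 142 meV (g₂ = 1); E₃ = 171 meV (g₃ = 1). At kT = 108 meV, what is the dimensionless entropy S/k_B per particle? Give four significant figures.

Eᵢ/kT = 0, 1.25000, 1.31481, 1.58333.
Z = Σ gᵢe^(−Eᵢ/kT) = 4·e^(−0) + 1·e^(−1.25000) + 1·e^(−1.31481) + 1·e^(−1.58333) = 4.00000 + 0.286505 + 0.268525 + 0.205290 = 4.76032.
⟨E⟩ = Σ EᵢPᵢ = 23.5096 meV.
S/k_B = ln Z + ⟨E⟩/kT = ln(4.76032) + 23.5096/108 = 1.56031 + 0.217681 = 1.778.

1.778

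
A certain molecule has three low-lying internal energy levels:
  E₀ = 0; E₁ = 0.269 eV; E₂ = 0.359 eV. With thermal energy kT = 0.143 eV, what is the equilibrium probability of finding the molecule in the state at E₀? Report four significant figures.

Eᵢ/kT = 0, 1.88112, 2.51049.
Z = Σ e^(−Eᵢ/kT) = e^(−0) + e^(−1.88112) + e^(−2.51049) = 1.00000 + 0.152419 + 0.0812284 = 1.23365.
P₀ = e^(−E₀/kT) / Z = 1.00000/1.23365 = 0.8106.

0.8106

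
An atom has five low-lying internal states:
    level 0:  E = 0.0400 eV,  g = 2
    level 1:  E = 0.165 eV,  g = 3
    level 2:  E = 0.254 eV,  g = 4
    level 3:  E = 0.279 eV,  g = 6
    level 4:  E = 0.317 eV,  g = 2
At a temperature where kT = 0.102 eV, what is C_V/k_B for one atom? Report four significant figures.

0.9923

Eᵢ/kT = 0.392157, 1.61765, 2.49020, 2.73529, 3.10784.
Z = Σ gᵢe^(−Eᵢ/kT) = 2·e^(−0.392157) + 3·e^(−1.61765) + 4·e^(−2.49020) + 6·e^(−2.73529) + 2·e^(−3.10784) = 1.35120 + 0.595093 + 0.331574 + 0.389251 + 0.0893948 = 2.75651.
⟨E⟩ = 0.135460 eV, ⟨E²⟩ = 0.0286732 eV².
C_V/k_B = (⟨E²⟩ − ⟨E⟩²)/(kT)² = (0.0286732 − 0.0183494)/0.0104040 = 0.9923.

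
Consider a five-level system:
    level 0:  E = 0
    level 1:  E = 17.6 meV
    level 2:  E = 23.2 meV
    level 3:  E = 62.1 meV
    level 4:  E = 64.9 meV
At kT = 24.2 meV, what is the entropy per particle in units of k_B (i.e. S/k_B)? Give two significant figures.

Eᵢ/kT = 0, 0.7273, 0.9587, 2.566, 2.682.
Z = Σ e^(−Eᵢ/kT) = e^(−0) + e^(−0.7273) + e^(−0.9587) + e^(−2.566) + e^(−2.682) = 1.000 + 0.4832 + 0.3834 + 0.07684 + 0.06843 = 2.012.
⟨E⟩ = Σ EᵢPᵢ = 13.23 meV.
S/k_B = ln Z + ⟨E⟩/kT = ln(2.012) + 13.23/24.2 = 0.6991 + 0.5467 = 1.2.

1.2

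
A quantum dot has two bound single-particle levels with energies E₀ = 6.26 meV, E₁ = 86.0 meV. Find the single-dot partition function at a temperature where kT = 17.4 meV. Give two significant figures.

Eᵢ/kT = 0.3598, 4.943.
Z = Σ e^(−Eᵢ/kT) = e^(−0.3598) + e^(−4.943) = 0.6978 + 0.007133 = 0.7049.

Z = 0.70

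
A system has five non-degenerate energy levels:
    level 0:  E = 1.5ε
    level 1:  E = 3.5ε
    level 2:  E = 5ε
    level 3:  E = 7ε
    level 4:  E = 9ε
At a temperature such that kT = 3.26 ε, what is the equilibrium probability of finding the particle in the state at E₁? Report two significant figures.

0.25

Eᵢ/kT = 0.4601, 1.074, 1.534, 2.147, 2.761.
Z = Σ e^(−Eᵢ/kT) = e^(−0.4601) + e^(−1.074) + e^(−1.534) + e^(−2.147) + e^(−2.761) = 0.6312 + 0.3416 + 0.2157 + 0.1168 + 0.06323 = 1.369.
P₁ = e^(−E₁/kT) / Z = 0.3416/1.369 = 0.25.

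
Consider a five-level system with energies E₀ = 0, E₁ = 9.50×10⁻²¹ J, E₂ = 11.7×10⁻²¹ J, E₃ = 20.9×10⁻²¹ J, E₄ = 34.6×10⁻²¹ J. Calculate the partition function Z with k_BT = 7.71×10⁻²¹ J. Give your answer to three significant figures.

Eᵢ/kT = 0, 1.2322, 1.5175, 2.7108, 4.4877.
Z = Σ e^(−Eᵢ/kT) = e^(−0) + e^(−1.2322) + e^(−1.5175) + e^(−2.7108) + e^(−4.4877) = 1.0000 + 0.29165 + 0.21926 + 0.066484 + 0.011246 = 1.5886.

Z = 1.59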